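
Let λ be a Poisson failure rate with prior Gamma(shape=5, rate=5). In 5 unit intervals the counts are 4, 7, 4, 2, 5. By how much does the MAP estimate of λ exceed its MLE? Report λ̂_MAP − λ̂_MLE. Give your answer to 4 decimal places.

Σxᵢ = 22. Posterior is Gamma(27, 10); MAP = (27−1)/10 = 26/10 ≈ 2.60000.
MLE = x̄ = 22/5 ≈ 4.40000.
Difference = 26/10 − 22/5 = -9/5 ≈ -1.8000.

MAP − MLE = -1.8000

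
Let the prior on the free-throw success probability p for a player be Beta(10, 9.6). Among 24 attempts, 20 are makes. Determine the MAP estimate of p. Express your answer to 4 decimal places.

p̂_MAP = 0.6971

Prior: Beta(10, 9.6).
Data: 20 successes in 24 trials. The binomial likelihood contributes p^20(1−p)^4, so the posterior is Beta(10+20, 9.6+4) = Beta(30, 13.6).
For Beta(a, b) with a, b > 1 the mode is (a−1)/(a+b−2) = 29/41.6 ≈ 0.6971.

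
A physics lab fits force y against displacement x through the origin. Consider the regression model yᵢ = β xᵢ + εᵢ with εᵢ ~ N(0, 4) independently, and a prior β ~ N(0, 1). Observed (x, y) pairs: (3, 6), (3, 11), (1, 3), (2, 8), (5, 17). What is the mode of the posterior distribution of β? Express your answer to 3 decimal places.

log p(β | y) = −Σ(yᵢ − βxᵢ)²/(2·4) − β²/(2·1) + const.
Setting the derivative to zero: Σxᵢ(yᵢ − βxᵢ)/4 − β/1 = 0, so β = Σxᵢyᵢ / (Σxᵢ² + σ²/τ²).
Σxᵢyᵢ = 3·6 + 3·11 + 1·3 + 2·8 + 5·17 = 155; Σxᵢ² = 48; σ²/τ² = 4.
β̂_MAP = 155 / (48 + 4) = 155/52 ≈ 2.981.

β̂_MAP = 2.981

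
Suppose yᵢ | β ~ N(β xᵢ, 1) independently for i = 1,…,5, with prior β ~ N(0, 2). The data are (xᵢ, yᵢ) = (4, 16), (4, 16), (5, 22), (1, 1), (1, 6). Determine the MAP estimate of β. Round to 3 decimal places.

log p(β | y) = −Σ(yᵢ − βxᵢ)²/(2·1) − β²/(2·2) + const.
Setting the derivative to zero: Σxᵢ(yᵢ − βxᵢ)/1 − β/2 = 0, so β = Σxᵢyᵢ / (Σxᵢ² + σ²/τ²).
Σxᵢyᵢ = 4·16 + 4·16 + 5·22 + 1·1 + 1·6 = 245; Σxᵢ² = 59; σ²/τ² = 0.5.
β̂_MAP = 245 / (59 + 0.5) = 245/59.5 ≈ 4.118.

β̂_MAP = 4.118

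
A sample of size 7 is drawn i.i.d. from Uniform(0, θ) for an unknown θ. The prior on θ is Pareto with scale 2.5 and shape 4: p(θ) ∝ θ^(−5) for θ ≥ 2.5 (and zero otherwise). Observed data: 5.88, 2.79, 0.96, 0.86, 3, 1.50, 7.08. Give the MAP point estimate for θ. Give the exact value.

θ̂_MAP = 7.08

The Uniform(0, θ) likelihood is θ^(−n) for θ ≥ max(xᵢ), zero otherwise. Here max(xᵢ) = 7.08.
Posterior ∝ θ^(−5) · θ^(−7) = θ^(−12) on θ ≥ max(2.5, 7.08) = 7.08.
This density is strictly decreasing in θ, so the posterior mode lies at the lower boundary of the support.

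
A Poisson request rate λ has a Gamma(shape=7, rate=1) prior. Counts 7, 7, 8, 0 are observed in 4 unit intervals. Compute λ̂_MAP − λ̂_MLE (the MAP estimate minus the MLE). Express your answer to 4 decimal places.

MAP − MLE = 0.1000

Σxᵢ = 22. Posterior is Gamma(29, 5); MAP = (29−1)/5 = 28/5 ≈ 5.60000.
MLE = x̄ = 22/4 ≈ 5.50000.
Difference = 28/5 − 22/4 = 1/10 ≈ 0.1000.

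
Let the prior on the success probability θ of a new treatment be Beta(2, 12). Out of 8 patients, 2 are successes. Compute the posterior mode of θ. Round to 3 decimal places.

Prior: Beta(2, 12).
Data: 2 successes in 8 trials. The binomial likelihood contributes θ^2(1−θ)^6, so the posterior is Beta(2+2, 12+6) = Beta(4, 18).
For Beta(a, b) with a, b > 1 the mode is (a−1)/(a+b−2) = 3/20 ≈ 0.150.

θ̂_MAP = 0.150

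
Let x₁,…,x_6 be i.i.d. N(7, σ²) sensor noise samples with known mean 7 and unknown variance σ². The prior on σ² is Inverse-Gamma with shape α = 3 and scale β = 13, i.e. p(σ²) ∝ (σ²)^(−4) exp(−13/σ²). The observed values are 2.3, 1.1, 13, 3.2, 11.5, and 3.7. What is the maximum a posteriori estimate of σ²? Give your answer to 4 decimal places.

σ̂²_MAP = 11.7486

Sum of squared deviations about the known mean: SS = (2.3−7)² + (1.1−7)² + (13−7)² + (3.2−7)² + (11.5−7)² + (3.7−7)² = 138.48.
The Normal likelihood contributes (σ²)^(−n/2) exp(−SS/(2σ²)), so the posterior is Inverse-Gamma(α + n/2, β + SS/2) = Inverse-Gamma(6, 82.24).
The mode of Inverse-Gamma(a, b) is b/(a+1) = 82.24/7 ≈ 11.7486.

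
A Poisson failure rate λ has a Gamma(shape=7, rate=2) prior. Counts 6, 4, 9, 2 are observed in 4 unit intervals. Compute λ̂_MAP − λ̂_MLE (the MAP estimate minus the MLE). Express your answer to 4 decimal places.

Σxᵢ = 21. Posterior is Gamma(28, 6); MAP = (28−1)/6 = 27/6 ≈ 4.50000.
MLE = x̄ = 21/4 ≈ 5.25000.
Difference = 27/6 − 21/4 = -3/4 ≈ -0.7500.

MAP − MLE = -0.7500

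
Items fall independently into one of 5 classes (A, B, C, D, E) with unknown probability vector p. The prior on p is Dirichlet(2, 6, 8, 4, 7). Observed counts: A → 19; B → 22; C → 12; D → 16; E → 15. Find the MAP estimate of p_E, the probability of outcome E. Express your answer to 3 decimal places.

MAP estimate of p_E = 0.198

The posterior is Dirichlet(αᵢ + nᵢ) = Dirichlet(21, 28, 20, 20, 22).
For a Dirichlet(a₁,…,a_K) with all aᵢ > 1, the mode has j-th component (aⱼ − 1)/(Σaᵢ − K).
Here Σaᵢ = 111 and K = 5, so p_E = (22 − 1)/(111 − 5) = 21/106 ≈ 0.198.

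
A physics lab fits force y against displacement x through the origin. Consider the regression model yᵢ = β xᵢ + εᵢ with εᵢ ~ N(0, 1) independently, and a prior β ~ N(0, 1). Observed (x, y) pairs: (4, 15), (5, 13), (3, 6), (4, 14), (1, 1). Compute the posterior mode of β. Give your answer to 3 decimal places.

β̂_MAP = 2.941

log p(β | y) = −Σ(yᵢ − βxᵢ)²/(2·1) − β²/(2·1) + const.
Setting the derivative to zero: Σxᵢ(yᵢ − βxᵢ)/1 − β/1 = 0, so β = Σxᵢyᵢ / (Σxᵢ² + σ²/τ²).
Σxᵢyᵢ = 4·15 + 5·13 + 3·6 + 4·14 + 1·1 = 200; Σxᵢ² = 67; σ²/τ² = 1.
β̂_MAP = 200 / (67 + 1) = 200/68 ≈ 2.941.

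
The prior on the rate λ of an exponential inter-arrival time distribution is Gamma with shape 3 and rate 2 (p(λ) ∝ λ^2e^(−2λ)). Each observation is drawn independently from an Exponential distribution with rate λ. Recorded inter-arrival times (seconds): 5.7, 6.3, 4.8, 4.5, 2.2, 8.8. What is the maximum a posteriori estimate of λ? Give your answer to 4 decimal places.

λ̂_MAP = 0.2332

The Exponential(rate=λ) likelihood is ∝ λ^n e^(−λΣtᵢ). Here n = 6 and Σtᵢ = 5.7 + 6.3 + 4.8 + 4.5 + 2.2 + 8.8 = 32.3.
Posterior ∝ λ^2e^(−2λ) · λ^6e^(−32.3λ) = λ^8e^(−34.3λ), i.e. Gamma(9, 34.3).
Mode = (a−1)/b = 8/34.3 ≈ 0.2332.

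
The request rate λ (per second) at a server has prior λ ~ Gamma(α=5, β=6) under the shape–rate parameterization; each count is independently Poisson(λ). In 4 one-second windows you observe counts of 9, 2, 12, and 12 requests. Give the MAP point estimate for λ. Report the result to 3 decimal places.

λ̂_MAP = 3.900

Σxᵢ = 9+2+12+12 = 35, with n = 4.
Posterior ∝ λ^4e^(−6λ) · λ^35e^(−4λ) = λ^39e^(−10λ), i.e. Gamma(shape=40, rate=10).
The mode of a Gamma(a, b) with a ≥ 1 (shape–rate) is (a−1)/b = 39/10 ≈ 3.900.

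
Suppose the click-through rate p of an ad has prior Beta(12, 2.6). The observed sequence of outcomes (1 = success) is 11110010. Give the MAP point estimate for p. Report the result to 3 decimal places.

p̂_MAP = 0.777

Prior: Beta(12, 2.6).
Data: 5 successes in 8 trials (from the sequence). The binomial likelihood contributes p^5(1−p)^3, so the posterior is Beta(12+5, 2.6+3) = Beta(17, 5.6).
For Beta(a, b) with a, b > 1 the mode is (a−1)/(a+b−2) = 16/20.6 ≈ 0.777.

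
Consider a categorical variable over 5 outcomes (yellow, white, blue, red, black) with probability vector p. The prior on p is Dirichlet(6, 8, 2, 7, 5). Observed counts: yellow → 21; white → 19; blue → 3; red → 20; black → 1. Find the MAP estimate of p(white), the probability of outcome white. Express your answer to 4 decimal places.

The posterior is Dirichlet(αᵢ + nᵢ) = Dirichlet(27, 27, 5, 27, 6).
For a Dirichlet(a₁,…,a_K) with all aᵢ > 1, the mode has j-th component (aⱼ − 1)/(Σaᵢ − K).
Here Σaᵢ = 92 and K = 5, so p(white) = (27 − 1)/(92 − 5) = 26/87 ≈ 0.2989.

MAP estimate of p(white) = 0.2989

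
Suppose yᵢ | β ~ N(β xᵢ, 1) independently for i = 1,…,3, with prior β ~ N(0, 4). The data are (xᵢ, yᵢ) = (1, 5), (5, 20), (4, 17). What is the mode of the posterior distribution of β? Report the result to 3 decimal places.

β̂_MAP = 4.095

log p(β | y) = −Σ(yᵢ − βxᵢ)²/(2·1) − β²/(2·4) + const.
Setting the derivative to zero: Σxᵢ(yᵢ − βxᵢ)/1 − β/4 = 0, so β = Σxᵢyᵢ / (Σxᵢ² + σ²/τ²).
Σxᵢyᵢ = 1·5 + 5·20 + 4·17 = 173; Σxᵢ² = 42; σ²/τ² = 0.25.
β̂_MAP = 173 / (42 + 0.25) = 173/42.25 ≈ 4.095.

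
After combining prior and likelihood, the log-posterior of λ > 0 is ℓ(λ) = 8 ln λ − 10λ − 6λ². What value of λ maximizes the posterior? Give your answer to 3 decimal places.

ℓ'(λ) = 8/λ − 10 − 12λ. Setting this to zero and multiplying by λ: 12λ² + 10λ − 8 = 0.
λ = (−10 + √(10² + 4·12·8)) / (2·12) = (−10 + √484) / 24 = (−10 + 22)/24 = 1/2.
ℓ''(λ) = −8/λ² − 12 < 0, confirming a maximum.

λ̂_MAP = 0.500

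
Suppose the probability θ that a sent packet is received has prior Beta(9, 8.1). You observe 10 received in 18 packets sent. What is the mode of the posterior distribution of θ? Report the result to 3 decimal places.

Prior: Beta(9, 8.1).
Data: 10 successes in 18 trials. The binomial likelihood contributes θ^10(1−θ)^8, so the posterior is Beta(9+10, 8.1+8) = Beta(19, 16.1).
For Beta(a, b) with a, b > 1 the mode is (a−1)/(a+b−2) = 18/33.1 ≈ 0.544.

θ̂_MAP = 0.544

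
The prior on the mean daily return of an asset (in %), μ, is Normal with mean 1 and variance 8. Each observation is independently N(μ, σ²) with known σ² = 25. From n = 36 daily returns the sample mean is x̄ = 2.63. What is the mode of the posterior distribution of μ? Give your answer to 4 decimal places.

n = 36, x̄ = 2.63.
For a Normal prior and Normal likelihood with known variance, the posterior is Normal; its mode equals its mean, the precision-weighted average.
Prior precision 1/σ₀² = 1/8 = 0.125; data precision n/σ² = 36/25 = 1.44.
μ̂ = (0.125·1 + 1.44·2.63) / (0.125 + 1.44) = 3.9122/1.565 = 19561/7825 ≈ 2.4998.

μ̂_MAP = 2.4998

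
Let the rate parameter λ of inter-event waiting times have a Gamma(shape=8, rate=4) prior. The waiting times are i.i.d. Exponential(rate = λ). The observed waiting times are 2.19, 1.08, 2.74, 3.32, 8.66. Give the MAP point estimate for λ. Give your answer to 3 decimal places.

λ̂_MAP = 0.546

The Exponential(rate=λ) likelihood is ∝ λ^n e^(−λΣtᵢ). Here n = 5 and Σtᵢ = 2.19 + 1.08 + 2.74 + 3.32 + 8.66 = 17.99.
Posterior ∝ λ^7e^(−4λ) · λ^5e^(−17.99λ) = λ^12e^(−21.99λ), i.e. Gamma(13, 21.99).
Mode = (a−1)/b = 12/21.99 ≈ 0.546.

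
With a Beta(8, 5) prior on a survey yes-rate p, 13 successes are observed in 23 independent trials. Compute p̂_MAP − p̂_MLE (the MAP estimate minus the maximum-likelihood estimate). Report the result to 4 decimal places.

Posterior is Beta(21, 15); MAP = (21−1)/(36−2) = 20/34 ≈ 0.58824.
MLE ignores the prior: p̂_MLE = k/n = 13/23 ≈ 0.56522.
Difference = 20/34 − 13/23 = 9/391 ≈ 0.0230.

MAP − MLE = 0.0230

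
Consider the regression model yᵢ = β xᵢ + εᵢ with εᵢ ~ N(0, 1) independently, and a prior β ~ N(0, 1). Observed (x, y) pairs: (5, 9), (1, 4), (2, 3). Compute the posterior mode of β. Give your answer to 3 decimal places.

β̂_MAP = 1.774

log p(β | y) = −Σ(yᵢ − βxᵢ)²/(2·1) − β²/(2·1) + const.
Setting the derivative to zero: Σxᵢ(yᵢ − βxᵢ)/1 − β/1 = 0, so β = Σxᵢyᵢ / (Σxᵢ² + σ²/τ²).
Σxᵢyᵢ = 5·9 + 1·4 + 2·3 = 55; Σxᵢ² = 30; σ²/τ² = 1.
β̂_MAP = 55 / (30 + 1) = 55/31 ≈ 1.774.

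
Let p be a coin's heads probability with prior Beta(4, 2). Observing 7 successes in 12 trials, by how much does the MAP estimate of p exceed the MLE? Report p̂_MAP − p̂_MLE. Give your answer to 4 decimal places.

MAP − MLE = 0.0417

Posterior is Beta(11, 7); MAP = (11−1)/(18−2) = 10/16 ≈ 0.62500.
MLE ignores the prior: p̂_MLE = k/n = 7/12 ≈ 0.58333.
Difference = 10/16 − 7/12 = 1/24 ≈ 0.0417.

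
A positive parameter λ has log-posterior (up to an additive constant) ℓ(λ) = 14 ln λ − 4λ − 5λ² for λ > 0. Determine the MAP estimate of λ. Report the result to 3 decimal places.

ℓ'(λ) = 14/λ − 4 − 10λ. Setting this to zero and multiplying by λ: 10λ² + 4λ − 14 = 0.
λ = (−4 + √(4² + 4·10·14)) / (2·10) = (−4 + √576) / 20 = (−4 + 24)/20 = 1.
ℓ''(λ) = −14/λ² − 10 < 0, confirming a maximum.

λ̂_MAP = 1.000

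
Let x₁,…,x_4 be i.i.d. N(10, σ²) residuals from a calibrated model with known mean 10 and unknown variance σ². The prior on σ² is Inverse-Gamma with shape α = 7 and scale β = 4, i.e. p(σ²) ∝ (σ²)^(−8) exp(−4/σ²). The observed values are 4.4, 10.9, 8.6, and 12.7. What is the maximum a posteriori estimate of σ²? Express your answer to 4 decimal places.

Sum of squared deviations about the known mean: SS = (4.4−10)² + (10.9−10)² + (8.6−10)² + (12.7−10)² = 41.42.
The Normal likelihood contributes (σ²)^(−n/2) exp(−SS/(2σ²)), so the posterior is Inverse-Gamma(α + n/2, β + SS/2) = Inverse-Gamma(9, 24.71).
The mode of Inverse-Gamma(a, b) is b/(a+1) = 24.71/10 ≈ 2.4710.

σ̂²_MAP = 2.4710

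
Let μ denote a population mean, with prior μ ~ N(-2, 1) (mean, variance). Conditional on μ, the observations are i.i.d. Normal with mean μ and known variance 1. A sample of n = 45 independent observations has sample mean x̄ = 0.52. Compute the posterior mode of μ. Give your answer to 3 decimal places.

n = 45, x̄ = 0.52.
For a Normal prior and Normal likelihood with known variance, the posterior is Normal; its mode equals its mean, the precision-weighted average.
Prior precision 1/σ₀² = 1/1 = 1; data precision n/σ² = 45/1 = 45.
μ̂ = (1·(-2) + 45·0.52) / (1 + 45) = 21.4/46 = 107/230 ≈ 0.465.

μ̂_MAP = 0.465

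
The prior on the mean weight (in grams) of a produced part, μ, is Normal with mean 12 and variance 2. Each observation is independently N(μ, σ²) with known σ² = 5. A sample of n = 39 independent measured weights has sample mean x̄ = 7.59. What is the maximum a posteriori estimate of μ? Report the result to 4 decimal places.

μ̂_MAP = 7.8557

n = 39, x̄ = 7.59.
For a Normal prior and Normal likelihood with known variance, the posterior is Normal; its mode equals its mean, the precision-weighted average.
Prior precision 1/σ₀² = 1/2 = 0.5; data precision n/σ² = 39/5 = 7.8.
μ̂ = (0.5·12 + 7.8·7.59) / (0.5 + 7.8) = 65.202/8.3 = 32601/4150 ≈ 7.8557.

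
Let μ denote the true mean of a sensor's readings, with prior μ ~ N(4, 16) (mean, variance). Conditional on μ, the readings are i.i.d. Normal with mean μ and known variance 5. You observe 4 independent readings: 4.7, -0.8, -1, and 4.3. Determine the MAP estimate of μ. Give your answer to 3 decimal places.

μ̂_MAP = 1.959

n = 4; x̄ = (4.7 + (-0.8) + (-1) + 4.3)/4 = 7.2/4 = 1.8.
For a Normal prior and Normal likelihood with known variance, the posterior is Normal; its mode equals its mean, the precision-weighted average.
Prior precision 1/σ₀² = 1/16 = 0.0625; data precision n/σ² = 4/5 = 0.8.
μ̂ = (0.0625·4 + 0.8·1.8) / (0.0625 + 0.8) = 1.69/0.8625 = 676/345 ≈ 1.959.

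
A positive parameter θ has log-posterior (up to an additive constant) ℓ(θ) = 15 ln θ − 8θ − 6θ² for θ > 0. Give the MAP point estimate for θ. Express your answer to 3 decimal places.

θ̂_MAP = 0.833

ℓ'(θ) = 15/θ − 8 − 12θ. Setting this to zero and multiplying by θ: 12θ² + 8θ − 15 = 0.
θ = (−8 + √(8² + 4·12·15)) / (2·12) = (−8 + √784) / 24 = (−8 + 28)/24 = 5/6.
ℓ''(θ) = −15/θ² − 12 < 0, confirming a maximum.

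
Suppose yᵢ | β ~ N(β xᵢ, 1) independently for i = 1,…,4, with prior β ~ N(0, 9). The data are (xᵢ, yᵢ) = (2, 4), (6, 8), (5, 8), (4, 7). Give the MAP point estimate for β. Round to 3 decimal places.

log p(β | y) = −Σ(yᵢ − βxᵢ)²/(2·1) − β²/(2·9) + const.
Setting the derivative to zero: Σxᵢ(yᵢ − βxᵢ)/1 − β/9 = 0, so β = Σxᵢyᵢ / (Σxᵢ² + σ²/τ²).
Σxᵢyᵢ = 2·4 + 6·8 + 5·8 + 4·7 = 124; Σxᵢ² = 81; σ²/τ² = 1/9.
β̂_MAP = 124 / (81 + 1/9) = 124/(730/9) = 558/365 ≈ 1.529.

β̂_MAP = 1.529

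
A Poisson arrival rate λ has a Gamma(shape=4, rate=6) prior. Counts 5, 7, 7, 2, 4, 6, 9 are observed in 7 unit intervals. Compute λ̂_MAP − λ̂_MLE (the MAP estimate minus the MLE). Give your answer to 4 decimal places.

MAP − MLE = -2.4066

Σxᵢ = 40. Posterior is Gamma(44, 13); MAP = (44−1)/13 = 43/13 ≈ 3.30769.
MLE = x̄ = 40/7 ≈ 5.71429.
Difference = 43/13 − 40/7 = -219/91 ≈ -2.4066.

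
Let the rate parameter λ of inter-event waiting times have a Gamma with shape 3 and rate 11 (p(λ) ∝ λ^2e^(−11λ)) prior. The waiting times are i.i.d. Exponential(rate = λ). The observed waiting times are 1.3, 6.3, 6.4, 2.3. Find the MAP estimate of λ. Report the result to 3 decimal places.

λ̂_MAP = 0.220

The Exponential(rate=λ) likelihood is ∝ λ^n e^(−λΣtᵢ). Here n = 4 and Σtᵢ = 1.3 + 6.3 + 6.4 + 2.3 = 16.3.
Posterior ∝ λ^2e^(−11λ) · λ^4e^(−16.3λ) = λ^6e^(−27.3λ), i.e. Gamma(7, 27.3).
Mode = (a−1)/b = 6/27.3 ≈ 0.220.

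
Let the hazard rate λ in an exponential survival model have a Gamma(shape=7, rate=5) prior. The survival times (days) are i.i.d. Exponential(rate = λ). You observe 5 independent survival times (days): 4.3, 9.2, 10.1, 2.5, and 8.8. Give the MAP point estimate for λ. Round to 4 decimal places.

The Exponential(rate=λ) likelihood is ∝ λ^n e^(−λΣtᵢ). Here n = 5 and Σtᵢ = 4.3 + 9.2 + 10.1 + 2.5 + 8.8 = 34.9.
Posterior ∝ λ^6e^(−5λ) · λ^5e^(−34.9λ) = λ^11e^(−39.9λ), i.e. Gamma(12, 39.9).
Mode = (a−1)/b = 11/39.9 ≈ 0.2757.

λ̂_MAP = 0.2757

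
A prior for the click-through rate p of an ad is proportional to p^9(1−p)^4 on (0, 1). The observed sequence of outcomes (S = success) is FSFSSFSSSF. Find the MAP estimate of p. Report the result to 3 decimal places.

p̂_MAP = 0.652

The prior density ∝ p^9(1−p)^4 is the kernel of Beta(10, 5).
Data: 6 successes in 10 trials (from the sequence). The binomial likelihood contributes p^6(1−p)^4, so the posterior is Beta(10+6, 5+4) = Beta(16, 9).
For Beta(a, b) with a, b > 1 the mode is (a−1)/(a+b−2) = 15/23 ≈ 0.652.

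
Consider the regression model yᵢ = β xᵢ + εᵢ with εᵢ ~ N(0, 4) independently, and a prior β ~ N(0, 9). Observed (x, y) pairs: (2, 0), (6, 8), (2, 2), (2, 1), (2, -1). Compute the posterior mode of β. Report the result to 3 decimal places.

β̂_MAP = 0.992

log p(β | y) = −Σ(yᵢ − βxᵢ)²/(2·4) − β²/(2·9) + const.
Setting the derivative to zero: Σxᵢ(yᵢ − βxᵢ)/4 − β/9 = 0, so β = Σxᵢyᵢ / (Σxᵢ² + σ²/τ²).
Σxᵢyᵢ = 2·0 + 6·8 + 2·2 + 2·1 + 2·(-1) = 52; Σxᵢ² = 52; σ²/τ² = 4/9.
β̂_MAP = 52 / (52 + 4/9) = 52/(472/9) = 117/118 ≈ 0.992.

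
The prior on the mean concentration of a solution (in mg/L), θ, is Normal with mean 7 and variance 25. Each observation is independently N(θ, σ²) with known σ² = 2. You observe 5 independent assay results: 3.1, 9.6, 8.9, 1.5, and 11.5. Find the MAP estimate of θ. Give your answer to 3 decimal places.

n = 5; x̄ = (3.1 + 9.6 + 8.9 + 1.5 + 11.5)/5 = 34.6/5 = 6.92.
For a Normal prior and Normal likelihood with known variance, the posterior is Normal; its mode equals its mean, the precision-weighted average.
Prior precision 1/σ₀² = 1/25 = 0.04; data precision n/σ² = 5/2 = 2.5.
θ̂ = (0.04·7 + 2.5·6.92) / (0.04 + 2.5) = 17.58/2.54 = 879/127 ≈ 6.921.

θ̂_MAP = 6.921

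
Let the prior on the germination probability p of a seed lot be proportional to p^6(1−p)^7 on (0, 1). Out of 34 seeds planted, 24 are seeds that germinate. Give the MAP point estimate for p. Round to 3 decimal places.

The prior density ∝ p^6(1−p)^7 is the kernel of Beta(7, 8).
Data: 24 successes in 34 trials. The binomial likelihood contributes p^24(1−p)^10, so the posterior is Beta(7+24, 8+10) = Beta(31, 18).
For Beta(a, b) with a, b > 1 the mode is (a−1)/(a+b−2) = 30/47 ≈ 0.638.

p̂_MAP = 0.638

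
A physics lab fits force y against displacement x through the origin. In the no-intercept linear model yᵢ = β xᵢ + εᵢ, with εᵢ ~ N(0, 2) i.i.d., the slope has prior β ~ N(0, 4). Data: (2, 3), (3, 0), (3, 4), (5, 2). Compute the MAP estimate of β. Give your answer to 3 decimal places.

β̂_MAP = 0.589

log p(β | y) = −Σ(yᵢ − βxᵢ)²/(2·2) − β²/(2·4) + const.
Setting the derivative to zero: Σxᵢ(yᵢ − βxᵢ)/2 − β/4 = 0, so β = Σxᵢyᵢ / (Σxᵢ² + σ²/τ²).
Σxᵢyᵢ = 2·3 + 3·0 + 3·4 + 5·2 = 28; Σxᵢ² = 47; σ²/τ² = 0.5.
β̂_MAP = 28 / (47 + 0.5) = 28/47.5 ≈ 0.589.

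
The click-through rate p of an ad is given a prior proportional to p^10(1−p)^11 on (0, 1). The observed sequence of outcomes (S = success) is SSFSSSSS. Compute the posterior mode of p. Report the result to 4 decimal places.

The prior density ∝ p^10(1−p)^11 is the kernel of Beta(11, 12).
Data: 7 successes in 8 trials (from the sequence). The binomial likelihood contributes p^7(1−p)^1, so the posterior is Beta(11+7, 12+1) = Beta(18, 13).
For Beta(a, b) with a, b > 1 the mode is (a−1)/(a+b−2) = 17/29 ≈ 0.5862.

p̂_MAP = 0.5862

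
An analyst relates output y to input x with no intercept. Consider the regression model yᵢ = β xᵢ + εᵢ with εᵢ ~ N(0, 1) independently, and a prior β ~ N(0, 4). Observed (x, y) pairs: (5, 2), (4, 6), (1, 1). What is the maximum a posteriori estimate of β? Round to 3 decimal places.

β̂_MAP = 0.828

log p(β | y) = −Σ(yᵢ − βxᵢ)²/(2·1) − β²/(2·4) + const.
Setting the derivative to zero: Σxᵢ(yᵢ − βxᵢ)/1 − β/4 = 0, so β = Σxᵢyᵢ / (Σxᵢ² + σ²/τ²).
Σxᵢyᵢ = 5·2 + 4·6 + 1·1 = 35; Σxᵢ² = 42; σ²/τ² = 0.25.
β̂_MAP = 35 / (42 + 0.25) = 35/42.25 ≈ 0.828.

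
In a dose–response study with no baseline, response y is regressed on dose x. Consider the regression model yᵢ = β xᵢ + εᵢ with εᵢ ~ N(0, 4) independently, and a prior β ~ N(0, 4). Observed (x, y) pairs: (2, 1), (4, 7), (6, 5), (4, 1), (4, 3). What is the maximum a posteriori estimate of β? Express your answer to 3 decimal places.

β̂_MAP = 0.854

log p(β | y) = −Σ(yᵢ − βxᵢ)²/(2·4) − β²/(2·4) + const.
Setting the derivative to zero: Σxᵢ(yᵢ − βxᵢ)/4 − β/4 = 0, so β = Σxᵢyᵢ / (Σxᵢ² + σ²/τ²).
Σxᵢyᵢ = 2·1 + 4·7 + 6·5 + 4·1 + 4·3 = 76; Σxᵢ² = 88; σ²/τ² = 1.
β̂_MAP = 76 / (88 + 1) = 76/89 ≈ 0.854.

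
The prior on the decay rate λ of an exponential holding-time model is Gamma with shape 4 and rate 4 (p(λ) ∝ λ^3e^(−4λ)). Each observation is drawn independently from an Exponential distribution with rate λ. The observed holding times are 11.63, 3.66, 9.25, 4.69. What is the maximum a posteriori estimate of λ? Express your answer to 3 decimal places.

The Exponential(rate=λ) likelihood is ∝ λ^n e^(−λΣtᵢ). Here n = 4 and Σtᵢ = 11.63 + 3.66 + 9.25 + 4.69 = 29.23.
Posterior ∝ λ^3e^(−4λ) · λ^4e^(−29.23λ) = λ^7e^(−33.23λ), i.e. Gamma(8, 33.23).
Mode = (a−1)/b = 7/33.23 ≈ 0.211.

λ̂_MAP = 0.211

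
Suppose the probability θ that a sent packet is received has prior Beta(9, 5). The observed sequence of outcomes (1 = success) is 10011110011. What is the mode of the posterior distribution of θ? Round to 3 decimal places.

Prior: Beta(9, 5).
Data: 7 successes in 11 trials (from the sequence). The binomial likelihood contributes θ^7(1−θ)^4, so the posterior is Beta(9+7, 5+4) = Beta(16, 9).
For Beta(a, b) with a, b > 1 the mode is (a−1)/(a+b−2) = 15/23 ≈ 0.652.

θ̂_MAP = 0.652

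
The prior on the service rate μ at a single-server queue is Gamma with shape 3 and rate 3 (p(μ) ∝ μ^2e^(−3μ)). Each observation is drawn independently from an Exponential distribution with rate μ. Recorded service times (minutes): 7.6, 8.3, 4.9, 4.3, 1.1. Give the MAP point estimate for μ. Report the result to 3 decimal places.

The Exponential(rate=μ) likelihood is ∝ μ^n e^(−μΣtᵢ). Here n = 5 and Σtᵢ = 7.6 + 8.3 + 4.9 + 4.3 + 1.1 = 26.2.
Posterior ∝ μ^2e^(−3μ) · μ^5e^(−26.2μ) = μ^7e^(−29.2μ), i.e. Gamma(8, 29.2).
Mode = (a−1)/b = 7/29.2 ≈ 0.240.

μ̂_MAP = 0.240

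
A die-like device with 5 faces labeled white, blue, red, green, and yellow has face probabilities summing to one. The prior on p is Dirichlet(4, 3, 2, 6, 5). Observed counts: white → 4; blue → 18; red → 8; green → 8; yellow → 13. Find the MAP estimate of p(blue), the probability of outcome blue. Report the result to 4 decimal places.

MAP estimate of p(blue) = 0.3030

The posterior is Dirichlet(αᵢ + nᵢ) = Dirichlet(8, 21, 10, 14, 18).
For a Dirichlet(a₁,…,a_K) with all aᵢ > 1, the mode has j-th component (aⱼ − 1)/(Σaᵢ − K).
Here Σaᵢ = 71 and K = 5, so p(blue) = (21 − 1)/(71 − 5) = 20/66 ≈ 0.3030.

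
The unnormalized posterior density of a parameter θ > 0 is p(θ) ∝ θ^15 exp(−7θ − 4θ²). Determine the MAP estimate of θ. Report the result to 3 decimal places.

θ̂_MAP = 1.000

ℓ'(θ) = 15/θ − 7 − 8θ. Setting this to zero and multiplying by θ: 8θ² + 7θ − 15 = 0.
θ = (−7 + √(7² + 4·8·15)) / (2·8) = (−7 + √529) / 16 = (−7 + 23)/16 = 1.
ℓ''(θ) = −15/θ² − 8 < 0, confirming a maximum.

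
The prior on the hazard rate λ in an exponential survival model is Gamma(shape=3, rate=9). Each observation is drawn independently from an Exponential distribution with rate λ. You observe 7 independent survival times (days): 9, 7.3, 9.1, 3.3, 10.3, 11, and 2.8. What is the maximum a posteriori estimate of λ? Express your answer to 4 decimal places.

λ̂_MAP = 0.1456

The Exponential(rate=λ) likelihood is ∝ λ^n e^(−λΣtᵢ). Here n = 7 and Σtᵢ = 9 + 7.3 + 9.1 + 3.3 + 10.3 + 11 + 2.8 = 52.8.
Posterior ∝ λ^2e^(−9λ) · λ^7e^(−52.8λ) = λ^9e^(−61.8λ), i.e. Gamma(10, 61.8).
Mode = (a−1)/b = 9/61.8 ≈ 0.1456.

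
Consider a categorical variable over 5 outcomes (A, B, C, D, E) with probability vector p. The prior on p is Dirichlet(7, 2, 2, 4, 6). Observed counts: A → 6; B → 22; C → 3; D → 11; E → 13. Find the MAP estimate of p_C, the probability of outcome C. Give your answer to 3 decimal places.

The posterior is Dirichlet(αᵢ + nᵢ) = Dirichlet(13, 24, 5, 15, 19).
For a Dirichlet(a₁,…,a_K) with all aᵢ > 1, the mode has j-th component (aⱼ − 1)/(Σaᵢ − K).
Here Σaᵢ = 76 and K = 5, so p_C = (5 − 1)/(76 − 5) = 4/71 ≈ 0.056.

MAP estimate of p_C = 0.056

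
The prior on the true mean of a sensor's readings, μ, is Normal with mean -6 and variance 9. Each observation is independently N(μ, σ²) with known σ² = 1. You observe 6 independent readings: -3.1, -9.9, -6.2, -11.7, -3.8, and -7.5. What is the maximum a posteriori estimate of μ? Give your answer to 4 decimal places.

μ̂_MAP = -7.0145

n = 6; x̄ = ((-3.1) + (-9.9) + (-6.2) + (-11.7) + (-3.8) + (-7.5))/6 = -42.2/6 = -211/30 ≈ -7.0333.
For a Normal prior and Normal likelihood with known variance, the posterior is Normal; its mode equals its mean, the precision-weighted average.
Prior precision 1/σ₀² = 1/9; data precision n/σ² = 6/1 = 6.
μ̂ = ((1/9)·(-6) + 6·(-211/30)) / (1/9 + 6) = (-643/15)/(55/9) = -1929/275 ≈ -7.0145.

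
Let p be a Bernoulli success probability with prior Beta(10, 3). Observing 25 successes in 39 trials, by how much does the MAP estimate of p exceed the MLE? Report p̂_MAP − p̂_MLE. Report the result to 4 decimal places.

Posterior is Beta(35, 17); MAP = (35−1)/(52−2) = 34/50 ≈ 0.68000.
MLE ignores the prior: p̂_MLE = k/n = 25/39 ≈ 0.64103.
Difference = 34/50 − 25/39 = 38/975 ≈ 0.0390.

MAP − MLE = 0.0390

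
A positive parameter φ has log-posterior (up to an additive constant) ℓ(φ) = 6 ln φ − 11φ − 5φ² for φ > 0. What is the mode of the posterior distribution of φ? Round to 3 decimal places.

ℓ'(φ) = 6/φ − 11 − 10φ. Setting this to zero and multiplying by φ: 10φ² + 11φ − 6 = 0.
φ = (−11 + √(11² + 4·10·6)) / (2·10) = (−11 + √361) / 20 = (−11 + 19)/20 = 2/5.
ℓ''(φ) = −6/φ² − 10 < 0, confirming a maximum.

φ̂_MAP = 0.400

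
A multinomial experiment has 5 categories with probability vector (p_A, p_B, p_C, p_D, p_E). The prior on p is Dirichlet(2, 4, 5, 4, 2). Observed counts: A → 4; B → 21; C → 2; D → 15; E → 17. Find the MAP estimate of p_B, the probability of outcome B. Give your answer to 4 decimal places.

The posterior is Dirichlet(αᵢ + nᵢ) = Dirichlet(6, 25, 7, 19, 19).
For a Dirichlet(a₁,…,a_K) with all aᵢ > 1, the mode has j-th component (aⱼ − 1)/(Σaᵢ − K).
Here Σaᵢ = 76 and K = 5, so p_B = (25 − 1)/(76 − 5) = 24/71 ≈ 0.3380.

MAP estimate of p_B = 0.3380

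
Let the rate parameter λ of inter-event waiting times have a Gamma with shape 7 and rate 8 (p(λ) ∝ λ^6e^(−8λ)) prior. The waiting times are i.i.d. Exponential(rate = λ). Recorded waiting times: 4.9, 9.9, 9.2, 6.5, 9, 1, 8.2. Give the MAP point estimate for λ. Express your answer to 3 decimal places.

The Exponential(rate=λ) likelihood is ∝ λ^n e^(−λΣtᵢ). Here n = 7 and Σtᵢ = 4.9 + 9.9 + 9.2 + 6.5 + 9 + 1 + 8.2 = 48.7.
Posterior ∝ λ^6e^(−8λ) · λ^7e^(−48.7λ) = λ^13e^(−56.7λ), i.e. Gamma(14, 56.7).
Mode = (a−1)/b = 13/56.7 ≈ 0.229.

λ̂_MAP = 0.229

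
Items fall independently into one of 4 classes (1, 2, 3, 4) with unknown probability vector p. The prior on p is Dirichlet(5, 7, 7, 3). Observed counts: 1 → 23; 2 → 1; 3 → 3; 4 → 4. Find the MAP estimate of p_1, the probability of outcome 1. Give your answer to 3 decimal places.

MAP estimate: 0.551

The posterior is Dirichlet(αᵢ + nᵢ) = Dirichlet(28, 8, 10, 7).
For a Dirichlet(a₁,…,a_K) with all aᵢ > 1, the mode has j-th component (aⱼ − 1)/(Σaᵢ − K).
Here Σaᵢ = 53 and K = 4, so p_1 = (28 − 1)/(53 − 4) = 27/49 ≈ 0.551.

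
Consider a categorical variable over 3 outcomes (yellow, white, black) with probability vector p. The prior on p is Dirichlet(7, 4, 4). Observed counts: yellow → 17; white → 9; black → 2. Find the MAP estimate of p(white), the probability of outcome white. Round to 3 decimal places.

MAP estimate of p(white) = 0.300

The posterior is Dirichlet(αᵢ + nᵢ) = Dirichlet(24, 13, 6).
For a Dirichlet(a₁,…,a_K) with all aᵢ > 1, the mode has j-th component (aⱼ − 1)/(Σaᵢ − K).
Here Σaᵢ = 43 and K = 3, so p(white) = (13 − 1)/(43 − 3) = 12/40 ≈ 0.300.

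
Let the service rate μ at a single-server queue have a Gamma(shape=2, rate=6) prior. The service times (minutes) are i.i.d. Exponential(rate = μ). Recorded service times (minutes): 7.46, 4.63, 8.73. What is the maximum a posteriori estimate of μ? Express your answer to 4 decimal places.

The Exponential(rate=μ) likelihood is ∝ μ^n e^(−μΣtᵢ). Here n = 3 and Σtᵢ = 7.46 + 4.63 + 8.73 = 20.82.
Posterior ∝ μe^(−6μ) · μ^3e^(−20.82μ) = μ^4e^(−26.82μ), i.e. Gamma(5, 26.82).
Mode = (a−1)/b = 4/26.82 ≈ 0.1491.

μ̂_MAP = 0.1491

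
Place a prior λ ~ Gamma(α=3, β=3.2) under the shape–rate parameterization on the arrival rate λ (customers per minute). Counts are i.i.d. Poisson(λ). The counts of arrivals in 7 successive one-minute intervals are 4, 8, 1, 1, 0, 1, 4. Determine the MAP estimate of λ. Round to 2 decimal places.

Σxᵢ = 4+8+1+1+0+1+4 = 19, with n = 7.
Posterior ∝ λ^2e^(−3.2λ) · λ^19e^(−7λ) = λ^21e^(−10.2λ), i.e. Gamma(shape=22, rate=10.2).
The mode of a Gamma(a, b) with a ≥ 1 (shape–rate) is (a−1)/b = 21/10.2 ≈ 2.06.

λ̂_MAP = 2.06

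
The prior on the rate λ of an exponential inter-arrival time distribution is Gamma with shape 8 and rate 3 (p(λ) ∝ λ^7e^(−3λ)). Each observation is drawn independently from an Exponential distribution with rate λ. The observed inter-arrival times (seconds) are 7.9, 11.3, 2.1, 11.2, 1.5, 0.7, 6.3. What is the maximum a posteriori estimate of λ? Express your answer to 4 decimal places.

λ̂_MAP = 0.3182

The Exponential(rate=λ) likelihood is ∝ λ^n e^(−λΣtᵢ). Here n = 7 and Σtᵢ = 7.9 + 11.3 + 2.1 + 11.2 + 1.5 + 0.7 + 6.3 = 41.
Posterior ∝ λ^7e^(−3λ) · λ^7e^(−41λ) = λ^14e^(−44λ), i.e. Gamma(15, 44).
Mode = (a−1)/b = 14/44 ≈ 0.3182.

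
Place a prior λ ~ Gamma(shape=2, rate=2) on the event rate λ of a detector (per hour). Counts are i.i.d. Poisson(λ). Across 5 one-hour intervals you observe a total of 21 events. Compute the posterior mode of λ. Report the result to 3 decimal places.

λ̂_MAP = 3.143

Σxᵢ = 21, n = 5.
Posterior ∝ λe^(−2λ) · λ^21e^(−5λ) = λ^22e^(−7λ), i.e. Gamma(shape=23, rate=7).
The mode of a Gamma(a, b) with a ≥ 1 (shape–rate) is (a−1)/b = 22/7 ≈ 3.143.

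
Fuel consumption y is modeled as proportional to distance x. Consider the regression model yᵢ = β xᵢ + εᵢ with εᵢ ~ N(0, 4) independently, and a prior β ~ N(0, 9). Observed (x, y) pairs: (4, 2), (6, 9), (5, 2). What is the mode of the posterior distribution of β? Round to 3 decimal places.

β̂_MAP = 0.930

log p(β | y) = −Σ(yᵢ − βxᵢ)²/(2·4) − β²/(2·9) + const.
Setting the derivative to zero: Σxᵢ(yᵢ − βxᵢ)/4 − β/9 = 0, so β = Σxᵢyᵢ / (Σxᵢ² + σ²/τ²).
Σxᵢyᵢ = 4·2 + 6·9 + 5·2 = 72; Σxᵢ² = 77; σ²/τ² = 4/9.
β̂_MAP = 72 / (77 + 4/9) = 72/(697/9) = 648/697 ≈ 0.930.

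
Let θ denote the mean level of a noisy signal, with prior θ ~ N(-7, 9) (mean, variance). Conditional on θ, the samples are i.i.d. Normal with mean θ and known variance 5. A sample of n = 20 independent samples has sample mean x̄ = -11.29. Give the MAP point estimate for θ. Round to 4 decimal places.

θ̂_MAP = -11.1741

n = 20, x̄ = -11.29.
For a Normal prior and Normal likelihood with known variance, the posterior is Normal; its mode equals its mean, the precision-weighted average.
Prior precision 1/σ₀² = 1/9; data precision n/σ² = 20/5 = 4.
θ̂ = ((1/9)·(-7) + 4·(-11.29)) / (1/9 + 4) = (-10336/225)/(37/9) = -10336/925 ≈ -11.1741.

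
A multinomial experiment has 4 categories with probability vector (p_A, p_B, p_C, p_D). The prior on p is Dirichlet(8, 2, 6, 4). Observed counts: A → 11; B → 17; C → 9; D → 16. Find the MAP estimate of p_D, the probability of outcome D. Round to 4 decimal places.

The posterior is Dirichlet(αᵢ + nᵢ) = Dirichlet(19, 19, 15, 20).
For a Dirichlet(a₁,…,a_K) with all aᵢ > 1, the mode has j-th component (aⱼ − 1)/(Σaᵢ − K).
Here Σaᵢ = 73 and K = 4, so p_D = (20 − 1)/(73 − 4) = 19/69 ≈ 0.2754.

MAP estimate of p_D = 0.2754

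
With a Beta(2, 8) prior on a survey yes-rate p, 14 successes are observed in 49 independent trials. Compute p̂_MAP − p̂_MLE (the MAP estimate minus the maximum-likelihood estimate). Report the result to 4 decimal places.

Posterior is Beta(16, 43); MAP = (16−1)/(59−2) = 15/57 ≈ 0.26316.
MLE ignores the prior: p̂_MLE = k/n = 14/49 ≈ 0.28571.
Difference = 15/57 − 14/49 = -3/133 ≈ -0.0226.

MAP − MLE = -0.0226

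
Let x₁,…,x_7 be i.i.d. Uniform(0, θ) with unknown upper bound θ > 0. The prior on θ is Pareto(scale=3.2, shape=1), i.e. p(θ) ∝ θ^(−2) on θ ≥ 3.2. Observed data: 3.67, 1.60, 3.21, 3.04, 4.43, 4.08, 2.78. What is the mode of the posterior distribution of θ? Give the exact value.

θ̂_MAP = 4.43

The Uniform(0, θ) likelihood is θ^(−n) for θ ≥ max(xᵢ), zero otherwise. Here max(xᵢ) = 4.43.
Posterior ∝ θ^(−2) · θ^(−7) = θ^(−9) on θ ≥ max(3.2, 4.43) = 4.43.
This density is strictly decreasing in θ, so the posterior mode lies at the lower boundary of the support.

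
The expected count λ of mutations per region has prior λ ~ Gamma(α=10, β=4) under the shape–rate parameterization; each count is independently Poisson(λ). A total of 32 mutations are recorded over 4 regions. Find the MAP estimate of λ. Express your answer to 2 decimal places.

λ̂_MAP = 5.13

Σxᵢ = 32, n = 4.
Posterior ∝ λ^9e^(−4λ) · λ^32e^(−4λ) = λ^41e^(−8λ), i.e. Gamma(shape=42, rate=8).
The mode of a Gamma(a, b) with a ≥ 1 (shape–rate) is (a−1)/b = 41/8 ≈ 5.13.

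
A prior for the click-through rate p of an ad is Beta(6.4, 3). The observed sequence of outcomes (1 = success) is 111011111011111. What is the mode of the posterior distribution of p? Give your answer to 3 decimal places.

Prior: Beta(6.4, 3).
Data: 13 successes in 15 trials (from the sequence). The binomial likelihood contributes p^13(1−p)^2, so the posterior is Beta(6.4+13, 3+2) = Beta(19.4, 5).
For Beta(a, b) with a, b > 1 the mode is (a−1)/(a+b−2) = 18.4/22.4 ≈ 0.821.

p̂_MAP = 0.821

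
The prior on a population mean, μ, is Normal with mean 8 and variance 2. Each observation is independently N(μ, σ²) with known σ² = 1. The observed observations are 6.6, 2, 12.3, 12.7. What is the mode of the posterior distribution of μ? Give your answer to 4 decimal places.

μ̂_MAP = 8.3556

n = 4; x̄ = (6.6 + 2 + 12.3 + 12.7)/4 = 33.6/4 = 8.4.
For a Normal prior and Normal likelihood with known variance, the posterior is Normal; its mode equals its mean, the precision-weighted average.
Prior precision 1/σ₀² = 1/2 = 0.5; data precision n/σ² = 4/1 = 4.
μ̂ = (0.5·8 + 4·8.4) / (0.5 + 4) = 37.6/4.5 = 376/45 ≈ 8.3556.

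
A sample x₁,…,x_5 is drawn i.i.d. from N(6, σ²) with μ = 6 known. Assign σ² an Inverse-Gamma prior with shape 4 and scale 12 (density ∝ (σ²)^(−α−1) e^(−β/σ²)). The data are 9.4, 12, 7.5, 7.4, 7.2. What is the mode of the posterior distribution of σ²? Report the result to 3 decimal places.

σ̂²_MAP = 5.147

Sum of squared deviations about the known mean: SS = (9.4−6)² + (12−6)² + (7.5−6)² + (7.4−6)² + (7.2−6)² = 53.21.
The Normal likelihood contributes (σ²)^(−n/2) exp(−SS/(2σ²)), so the posterior is Inverse-Gamma(α + n/2, β + SS/2) = Inverse-Gamma(6.5, 38.605).
The mode of Inverse-Gamma(a, b) is b/(a+1) = 38.605/7.5 ≈ 5.147.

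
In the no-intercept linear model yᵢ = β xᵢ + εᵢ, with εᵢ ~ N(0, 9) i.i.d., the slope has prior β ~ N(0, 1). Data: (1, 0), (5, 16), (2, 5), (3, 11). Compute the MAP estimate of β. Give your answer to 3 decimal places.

β̂_MAP = 2.563

log p(β | y) = −Σ(yᵢ − βxᵢ)²/(2·9) − β²/(2·1) + const.
Setting the derivative to zero: Σxᵢ(yᵢ − βxᵢ)/9 − β/1 = 0, so β = Σxᵢyᵢ / (Σxᵢ² + σ²/τ²).
Σxᵢyᵢ = 1·0 + 5·16 + 2·5 + 3·11 = 123; Σxᵢ² = 39; σ²/τ² = 9.
β̂_MAP = 123 / (39 + 9) = 123/48 ≈ 2.563.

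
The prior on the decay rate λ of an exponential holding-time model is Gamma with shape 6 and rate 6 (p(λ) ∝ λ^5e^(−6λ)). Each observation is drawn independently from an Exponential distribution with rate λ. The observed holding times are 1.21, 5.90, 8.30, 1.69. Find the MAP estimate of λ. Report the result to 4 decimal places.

The Exponential(rate=λ) likelihood is ∝ λ^n e^(−λΣtᵢ). Here n = 4 and Σtᵢ = 1.21 + 5.90 + 8.30 + 1.69 = 17.10.
Posterior ∝ λ^5e^(−6λ) · λ^4e^(−17.10λ) = λ^9e^(−23.10λ), i.e. Gamma(10, 23.10).
Mode = (a−1)/b = 9/23.10 ≈ 0.3896.

λ̂_MAP = 0.3896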